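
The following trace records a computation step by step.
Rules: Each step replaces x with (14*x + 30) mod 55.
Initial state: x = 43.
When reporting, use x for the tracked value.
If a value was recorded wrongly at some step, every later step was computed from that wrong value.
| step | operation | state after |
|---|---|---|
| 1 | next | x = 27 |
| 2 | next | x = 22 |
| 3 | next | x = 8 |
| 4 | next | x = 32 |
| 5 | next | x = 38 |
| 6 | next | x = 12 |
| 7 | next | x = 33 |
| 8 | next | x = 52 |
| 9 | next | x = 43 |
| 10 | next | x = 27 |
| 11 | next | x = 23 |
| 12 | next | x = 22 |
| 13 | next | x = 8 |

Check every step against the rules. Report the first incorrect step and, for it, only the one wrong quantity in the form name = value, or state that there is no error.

Step 1: x = (14*43 + 30) mod 55 = 27 — in agreement.
Step 2: x = (14*27 + 30) mod 55 = 23 — a discrepancy with the trace.
Step 2 is the first one off; corrected, x = 23.

step 2, x = 23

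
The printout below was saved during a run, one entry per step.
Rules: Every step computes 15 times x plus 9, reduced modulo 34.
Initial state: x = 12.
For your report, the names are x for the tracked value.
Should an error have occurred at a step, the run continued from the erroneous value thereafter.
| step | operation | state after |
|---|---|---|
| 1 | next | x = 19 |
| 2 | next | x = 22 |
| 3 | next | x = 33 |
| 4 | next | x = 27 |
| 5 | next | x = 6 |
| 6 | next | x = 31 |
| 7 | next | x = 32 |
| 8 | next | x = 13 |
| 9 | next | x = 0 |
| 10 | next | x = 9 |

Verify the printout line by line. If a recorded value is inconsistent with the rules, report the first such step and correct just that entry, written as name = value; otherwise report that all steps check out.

step 4, x = 28

step 1: x = (15*12 + 9) mod 34 = 19 -> exactly as logged
step 2: x = (15*19 + 9) mod 34 = 22 -> verified
step 3: x = (15*22 + 9) mod 34 = 33 -> agrees with the printout
step 4: x = (15*33 + 9) mod 34 = 28 -> first mismatch against the printout
Step 4 is the first one off; corrected, x = 28.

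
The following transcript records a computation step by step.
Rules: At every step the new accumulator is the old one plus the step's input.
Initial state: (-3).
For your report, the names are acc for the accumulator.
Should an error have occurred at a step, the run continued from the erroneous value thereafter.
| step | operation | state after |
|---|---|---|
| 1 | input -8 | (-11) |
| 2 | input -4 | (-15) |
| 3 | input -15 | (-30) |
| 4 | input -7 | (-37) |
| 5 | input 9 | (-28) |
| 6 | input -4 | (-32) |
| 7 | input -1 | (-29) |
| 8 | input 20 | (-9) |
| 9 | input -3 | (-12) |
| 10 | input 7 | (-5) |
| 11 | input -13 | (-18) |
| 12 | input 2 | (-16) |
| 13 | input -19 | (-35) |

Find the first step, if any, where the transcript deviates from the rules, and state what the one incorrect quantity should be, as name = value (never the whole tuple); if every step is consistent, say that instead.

step 7, acc = -33

Step 1: acc = -3 + -8 = -11 — agrees with the transcript.
Step 2: acc = -11 + -4 = -15 — consistent with the transcript.
Step 3: acc = -15 + -15 = -30 — in agreement.
Step 4: acc = -30 + -7 = -37 — confirmed correct.
Step 5: acc = -37 + 9 = -28 — in agreement.
Step 6: acc = -28 + -4 = -32 — same as recorded.
Step 7: acc = -32 + -1 = -33 — this is not what the transcript shows.
So the first discrepancy is step 7, where the right value is acc = -33.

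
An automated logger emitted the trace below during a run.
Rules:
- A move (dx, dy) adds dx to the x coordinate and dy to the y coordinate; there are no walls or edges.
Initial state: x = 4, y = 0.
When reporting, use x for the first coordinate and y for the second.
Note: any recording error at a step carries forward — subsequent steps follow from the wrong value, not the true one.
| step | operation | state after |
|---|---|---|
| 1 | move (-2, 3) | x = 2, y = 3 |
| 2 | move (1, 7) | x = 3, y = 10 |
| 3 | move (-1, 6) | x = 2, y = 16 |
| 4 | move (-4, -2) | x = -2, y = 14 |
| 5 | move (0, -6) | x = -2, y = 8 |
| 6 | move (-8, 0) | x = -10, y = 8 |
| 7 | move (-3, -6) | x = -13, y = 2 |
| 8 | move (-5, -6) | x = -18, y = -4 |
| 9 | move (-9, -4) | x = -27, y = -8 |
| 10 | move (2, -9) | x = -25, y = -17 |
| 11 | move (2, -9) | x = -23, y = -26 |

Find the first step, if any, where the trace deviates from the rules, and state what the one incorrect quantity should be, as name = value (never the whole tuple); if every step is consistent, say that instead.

no error

1. x = 4 + (-2) = 2, y = 0 + (3) = 3 (same as recorded)
2. x = 2 + (1) = 3, y = 3 + (7) = 10 (agrees with the trace)
3. x = 3 + (-1) = 2, y = 10 + (6) = 16 (confirmed correct)
4. x = 2 + (-4) = -2, y = 16 + (-2) = 14 (matches)
5. x = -2 + (0) = -2, y = 14 + (-6) = 8 (same as recorded)
6. x = -2 + (-8) = -10, y = 8 + (0) = 8 (in agreement)
7. x = -10 + (-3) = -13, y = 8 + (-6) = 2 (verified)
8. x = -13 + (-5) = -18, y = 2 + (-6) = -4 (matches)
9. x = -18 + (-9) = -27, y = -4 + (-4) = -8 (agrees with the trace)
10. x = -27 + (2) = -25, y = -8 + (-9) = -17 (exactly as logged)
11. x = -25 + (2) = -23, y = -17 + (-9) = -26 (verified)
Each recorded entry agrees with the recomputation.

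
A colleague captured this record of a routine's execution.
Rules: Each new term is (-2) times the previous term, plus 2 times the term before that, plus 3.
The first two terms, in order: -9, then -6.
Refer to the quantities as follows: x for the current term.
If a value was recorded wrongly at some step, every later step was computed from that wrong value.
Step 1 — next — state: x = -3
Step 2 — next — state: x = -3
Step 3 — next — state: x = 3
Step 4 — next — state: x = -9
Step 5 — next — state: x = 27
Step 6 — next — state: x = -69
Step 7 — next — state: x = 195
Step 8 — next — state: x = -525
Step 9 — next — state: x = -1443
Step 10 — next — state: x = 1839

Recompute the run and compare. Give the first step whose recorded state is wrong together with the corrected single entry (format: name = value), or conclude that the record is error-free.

Recomputing the run from the initial state:
step 1: x = -3
step 2: x = -3
step 3: x = 3
step 4: x = -9
step 5: x = 27
step 6: x = -69
step 7: x = 195
step 8: x = -525
step 9: x = 1443
step 10: x = -3933
The first disagreement with the record is at step 9, where the value should be x = 1443.

step 9, x = 1443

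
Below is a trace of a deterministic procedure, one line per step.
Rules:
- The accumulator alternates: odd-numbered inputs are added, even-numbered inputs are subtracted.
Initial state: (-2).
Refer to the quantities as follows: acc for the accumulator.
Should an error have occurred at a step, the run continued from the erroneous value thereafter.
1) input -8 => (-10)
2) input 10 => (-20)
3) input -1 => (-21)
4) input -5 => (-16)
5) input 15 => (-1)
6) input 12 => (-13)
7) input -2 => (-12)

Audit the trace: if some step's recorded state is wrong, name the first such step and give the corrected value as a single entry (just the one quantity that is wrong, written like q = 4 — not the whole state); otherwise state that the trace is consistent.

step 7, acc = -15

Recomputing the run from the initial state:
step 1: acc = -10
step 2: acc = -20
step 3: acc = -21
step 4: acc = -16
step 5: acc = -1
step 6: acc = -13
step 7: acc = -15
The first disagreement with the trace is at step 7, where the value should be acc = -15.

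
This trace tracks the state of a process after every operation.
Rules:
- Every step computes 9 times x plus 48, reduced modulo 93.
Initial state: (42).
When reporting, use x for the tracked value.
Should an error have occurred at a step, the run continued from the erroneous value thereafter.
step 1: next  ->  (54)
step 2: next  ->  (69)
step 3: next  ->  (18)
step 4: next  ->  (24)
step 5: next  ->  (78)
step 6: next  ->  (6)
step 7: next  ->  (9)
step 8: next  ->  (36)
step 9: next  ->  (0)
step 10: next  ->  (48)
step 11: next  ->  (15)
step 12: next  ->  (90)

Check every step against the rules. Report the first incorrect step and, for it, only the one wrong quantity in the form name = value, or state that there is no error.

no error

step 1: x = (9*42 + 48) mod 93 = 54 -> verified
step 2: x = (9*54 + 48) mod 93 = 69 -> in agreement
step 3: x = (9*69 + 48) mod 93 = 18 -> verified
step 4: x = (9*18 + 48) mod 93 = 24 -> checks out
step 5: x = (9*24 + 48) mod 93 = 78 -> checks out
step 6: x = (9*78 + 48) mod 93 = 6 -> consistent with the trace
step 7: x = (9*6 + 48) mod 93 = 9 -> same as recorded
step 8: x = (9*9 + 48) mod 93 = 36 -> confirmed correct
step 9: x = (9*36 + 48) mod 93 = 0 -> same as recorded
step 10: x = (9*0 + 48) mod 93 = 48 -> checks out
step 11: x = (9*48 + 48) mod 93 = 15 -> verified
step 12: x = (9*15 + 48) mod 93 = 90 -> verified
All entries verified; no error found.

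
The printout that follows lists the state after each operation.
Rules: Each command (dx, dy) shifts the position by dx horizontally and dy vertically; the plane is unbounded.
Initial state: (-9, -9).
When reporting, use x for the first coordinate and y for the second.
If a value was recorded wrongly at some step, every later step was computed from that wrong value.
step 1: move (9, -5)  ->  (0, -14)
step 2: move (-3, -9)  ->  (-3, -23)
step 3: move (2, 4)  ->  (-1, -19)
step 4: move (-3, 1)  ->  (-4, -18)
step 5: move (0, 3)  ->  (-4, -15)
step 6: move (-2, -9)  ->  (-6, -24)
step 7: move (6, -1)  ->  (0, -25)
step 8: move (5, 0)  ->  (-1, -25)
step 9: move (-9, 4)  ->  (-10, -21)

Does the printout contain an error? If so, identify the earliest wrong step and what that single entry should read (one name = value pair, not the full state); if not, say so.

1. x = -9 + (9) = 0, y = -9 + (-5) = -14 (checks out)
2. x = 0 + (-3) = -3, y = -14 + (-9) = -23 (consistent with the printout)
3. x = -3 + (2) = -1, y = -23 + (4) = -19 (same as recorded)
4. x = -1 + (-3) = -4, y = -19 + (1) = -18 (in agreement)
5. x = -4 + (0) = -4, y = -18 + (3) = -15 (agrees with the printout)
6. x = -4 + (-2) = -6, y = -15 + (-9) = -24 (verified)
7. x = -6 + (6) = 0, y = -24 + (-1) = -25 (confirmed correct)
8. x = 0 + (5) = 5, y = -25 + (0) = -25 (the printout has a different value)
The audit stops at step 8: the recorded entry is wrong and should be x = 5.

step 8, x = 5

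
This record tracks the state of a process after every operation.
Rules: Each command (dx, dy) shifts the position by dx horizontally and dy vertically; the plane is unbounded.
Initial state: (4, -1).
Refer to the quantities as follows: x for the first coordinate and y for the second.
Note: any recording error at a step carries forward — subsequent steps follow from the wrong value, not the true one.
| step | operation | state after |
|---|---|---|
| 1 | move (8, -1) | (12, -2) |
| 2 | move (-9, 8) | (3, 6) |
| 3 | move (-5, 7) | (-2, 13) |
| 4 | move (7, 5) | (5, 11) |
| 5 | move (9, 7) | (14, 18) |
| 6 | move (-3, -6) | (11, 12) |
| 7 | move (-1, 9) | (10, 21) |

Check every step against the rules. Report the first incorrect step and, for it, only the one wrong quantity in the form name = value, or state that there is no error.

step 4, y = 18

1. x = 4 + (8) = 12, y = -1 + (-1) = -2 (matches)
2. x = 12 + (-9) = 3, y = -2 + (8) = 6 (matches)
3. x = 3 + (-5) = -2, y = 6 + (7) = 13 (no discrepancy)
4. x = -2 + (7) = 5, y = 13 + (5) = 18 (not what was recorded)
So the first discrepancy is step 4, where the right value is y = 18.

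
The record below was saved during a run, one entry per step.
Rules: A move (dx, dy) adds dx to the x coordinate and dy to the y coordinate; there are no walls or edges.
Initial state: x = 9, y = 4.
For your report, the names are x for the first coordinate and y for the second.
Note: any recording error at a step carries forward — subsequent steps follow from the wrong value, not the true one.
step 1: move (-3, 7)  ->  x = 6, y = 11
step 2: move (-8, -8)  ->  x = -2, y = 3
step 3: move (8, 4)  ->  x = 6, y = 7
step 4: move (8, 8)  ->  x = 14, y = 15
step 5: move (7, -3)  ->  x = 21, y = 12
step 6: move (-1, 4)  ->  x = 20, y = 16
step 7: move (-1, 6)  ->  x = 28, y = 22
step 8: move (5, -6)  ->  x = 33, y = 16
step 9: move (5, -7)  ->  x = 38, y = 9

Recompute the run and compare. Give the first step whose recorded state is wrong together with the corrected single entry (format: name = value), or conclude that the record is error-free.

Step 1: x = 9 + (-3) = 6, y = 4 + (7) = 11 — no discrepancy.
Step 2: x = 6 + (-8) = -2, y = 11 + (-8) = 3 — matches.
Step 3: x = -2 + (8) = 6, y = 3 + (4) = 7 — same as recorded.
Step 4: x = 6 + (8) = 14, y = 7 + (8) = 15 — same as recorded.
Step 5: x = 14 + (7) = 21, y = 15 + (-3) = 12 — matches.
Step 6: x = 21 + (-1) = 20, y = 12 + (4) = 16 — no discrepancy.
Step 7: x = 20 + (-1) = 19, y = 16 + (6) = 22 — the recorded entry deviates here.
First deviation found at step 7; the corrected entry is x = 19.

step 7, x = 19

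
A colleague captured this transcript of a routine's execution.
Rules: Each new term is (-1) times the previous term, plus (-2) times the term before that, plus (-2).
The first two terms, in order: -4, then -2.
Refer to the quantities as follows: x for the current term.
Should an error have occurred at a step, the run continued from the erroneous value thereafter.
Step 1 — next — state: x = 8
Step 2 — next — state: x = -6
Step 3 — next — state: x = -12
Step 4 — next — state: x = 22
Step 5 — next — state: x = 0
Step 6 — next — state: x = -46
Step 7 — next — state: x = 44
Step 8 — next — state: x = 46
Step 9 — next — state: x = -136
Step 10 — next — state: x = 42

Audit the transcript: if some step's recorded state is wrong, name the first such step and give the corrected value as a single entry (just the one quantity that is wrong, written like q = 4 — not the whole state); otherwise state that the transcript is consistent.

no error

Step 1: x = -1*(-2) + (-2)*(-4) + (-2) = 8 — in agreement.
Step 2: x = -1*(8) + (-2)*(-2) + (-2) = -6 — no discrepancy.
Step 3: x = -1*(-6) + (-2)*(8) + (-2) = -12 — confirmed correct.
Step 4: x = -1*(-12) + (-2)*(-6) + (-2) = 22 — confirmed correct.
Step 5: x = -1*(22) + (-2)*(-12) + (-2) = 0 — confirmed correct.
Step 6: x = -1*(0) + (-2)*(22) + (-2) = -46 — matches.
Step 7: x = -1*(-46) + (-2)*(0) + (-2) = 44 — checks out.
Step 8: x = -1*(44) + (-2)*(-46) + (-2) = 46 — confirmed correct.
Step 9: x = -1*(46) + (-2)*(44) + (-2) = -136 — matches.
Step 10: x = -1*(-136) + (-2)*(46) + (-2) = 42 — exactly as logged.
Every step is consistent.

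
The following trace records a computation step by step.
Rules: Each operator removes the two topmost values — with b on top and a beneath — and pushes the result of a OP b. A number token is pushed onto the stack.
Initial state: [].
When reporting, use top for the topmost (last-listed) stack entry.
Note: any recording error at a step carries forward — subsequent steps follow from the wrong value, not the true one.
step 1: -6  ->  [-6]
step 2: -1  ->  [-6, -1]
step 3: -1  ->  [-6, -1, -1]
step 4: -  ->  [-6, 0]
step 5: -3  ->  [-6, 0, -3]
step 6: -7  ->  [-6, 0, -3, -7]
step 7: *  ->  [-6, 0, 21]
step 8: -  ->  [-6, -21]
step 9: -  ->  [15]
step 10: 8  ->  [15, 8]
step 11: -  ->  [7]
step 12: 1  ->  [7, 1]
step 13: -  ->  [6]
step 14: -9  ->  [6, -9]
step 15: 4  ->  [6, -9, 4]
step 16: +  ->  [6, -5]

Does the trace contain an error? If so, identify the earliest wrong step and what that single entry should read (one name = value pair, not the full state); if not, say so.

Step 1: push -6: top = -6 — no discrepancy.
Step 2: push -1: top = -1 — checks out.
Step 3: push -1: top = -1 — matches.
Step 4: -1 - -1 = 0 — exactly as logged.
Step 5: push -3: top = -3 — no discrepancy.
Step 6: push -7: top = -7 — verified.
Step 7: -3 * -7 = 21 — matches.
Step 8: 0 - 21 = -21 — checks out.
Step 9: -6 - -21 = 15 — checks out.
Step 10: push 8: top = 8 — matches.
Step 11: 15 - 8 = 7 — consistent with the trace.
Step 12: push 1: top = 1 — confirmed correct.
Step 13: 7 - 1 = 6 — agrees with the trace.
Step 14: push -9: top = -9 — checks out.
Step 15: push 4: top = 4 — no discrepancy.
Step 16: -9 + 4 = -5 — confirmed correct.
The whole run recomputes cleanly — no discrepancies.

no error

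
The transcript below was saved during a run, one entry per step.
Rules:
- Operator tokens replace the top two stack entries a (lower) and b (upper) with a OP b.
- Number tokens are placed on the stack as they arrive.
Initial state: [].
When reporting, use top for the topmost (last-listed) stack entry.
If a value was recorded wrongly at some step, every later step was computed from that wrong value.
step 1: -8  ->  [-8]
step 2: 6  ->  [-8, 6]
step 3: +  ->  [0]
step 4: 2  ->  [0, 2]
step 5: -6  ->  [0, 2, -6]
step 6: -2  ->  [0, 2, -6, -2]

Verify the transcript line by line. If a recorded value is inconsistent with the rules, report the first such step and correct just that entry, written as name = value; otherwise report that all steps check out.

step 3, top = -2

step 1: push -8: top = -8 -> verified
step 2: push 6: top = 6 -> confirmed correct
step 3: -8 + 6 = -2 -> the recorded entry deviates here
The audit stops at step 3: the recorded entry is wrong and should be top = -2.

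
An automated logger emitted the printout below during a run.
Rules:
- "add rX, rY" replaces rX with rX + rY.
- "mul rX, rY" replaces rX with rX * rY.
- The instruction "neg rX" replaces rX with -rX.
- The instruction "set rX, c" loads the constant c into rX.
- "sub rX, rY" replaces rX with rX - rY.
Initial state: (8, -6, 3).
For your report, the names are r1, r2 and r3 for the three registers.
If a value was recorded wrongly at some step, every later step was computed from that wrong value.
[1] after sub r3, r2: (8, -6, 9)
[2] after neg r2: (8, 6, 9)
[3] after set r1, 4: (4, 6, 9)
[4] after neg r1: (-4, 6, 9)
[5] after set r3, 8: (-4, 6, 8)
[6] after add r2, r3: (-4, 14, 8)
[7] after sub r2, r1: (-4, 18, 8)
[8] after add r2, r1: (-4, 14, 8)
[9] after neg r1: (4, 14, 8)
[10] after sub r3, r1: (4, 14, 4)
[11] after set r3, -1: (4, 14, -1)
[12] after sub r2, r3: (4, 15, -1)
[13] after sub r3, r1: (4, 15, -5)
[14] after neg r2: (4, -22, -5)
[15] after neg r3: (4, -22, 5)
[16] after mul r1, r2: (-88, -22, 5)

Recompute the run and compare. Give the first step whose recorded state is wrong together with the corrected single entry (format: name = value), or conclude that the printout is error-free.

step 14, r2 = -15

Recomputing the run from the initial state:
step 1: r1 = 8, r2 = -6, r3 = 9
step 2: r1 = 8, r2 = 6, r3 = 9
step 3: r1 = 4, r2 = 6, r3 = 9
step 4: r1 = -4, r2 = 6, r3 = 9
step 5: r1 = -4, r2 = 6, r3 = 8
step 6: r1 = -4, r2 = 14, r3 = 8
step 7: r1 = -4, r2 = 18, r3 = 8
step 8: r1 = -4, r2 = 14, r3 = 8
step 9: r1 = 4, r2 = 14, r3 = 8
step 10: r1 = 4, r2 = 14, r3 = 4
step 11: r1 = 4, r2 = 14, r3 = -1
step 12: r1 = 4, r2 = 15, r3 = -1
step 13: r1 = 4, r2 = 15, r3 = -5
step 14: r1 = 4, r2 = -15, r3 = -5
step 15: r1 = 4, r2 = -15, r3 = 5
step 16: r1 = -60, r2 = -15, r3 = 5
The first disagreement with the printout is at step 14, where the value should be r2 = -15.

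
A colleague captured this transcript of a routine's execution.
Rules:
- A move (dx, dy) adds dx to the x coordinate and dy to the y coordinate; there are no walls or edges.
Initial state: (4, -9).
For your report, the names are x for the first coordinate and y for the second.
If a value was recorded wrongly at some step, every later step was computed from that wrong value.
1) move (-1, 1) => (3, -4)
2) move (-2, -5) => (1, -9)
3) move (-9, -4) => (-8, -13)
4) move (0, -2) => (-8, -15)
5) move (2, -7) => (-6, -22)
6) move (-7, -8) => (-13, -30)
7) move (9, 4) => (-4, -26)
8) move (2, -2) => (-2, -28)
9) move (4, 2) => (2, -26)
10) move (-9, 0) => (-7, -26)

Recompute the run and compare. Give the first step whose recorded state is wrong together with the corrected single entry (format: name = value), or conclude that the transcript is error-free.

Recomputing the run from the initial state:
step 1: x = 3, y = -8
step 2: x = 1, y = -13
step 3: x = -8, y = -17
step 4: x = -8, y = -19
step 5: x = -6, y = -26
step 6: x = -13, y = -34
step 7: x = -4, y = -30
step 8: x = -2, y = -32
step 9: x = 2, y = -30
step 10: x = -7, y = -30
The first disagreement with the transcript is at step 1, where the value should be y = -8.

step 1, y = -8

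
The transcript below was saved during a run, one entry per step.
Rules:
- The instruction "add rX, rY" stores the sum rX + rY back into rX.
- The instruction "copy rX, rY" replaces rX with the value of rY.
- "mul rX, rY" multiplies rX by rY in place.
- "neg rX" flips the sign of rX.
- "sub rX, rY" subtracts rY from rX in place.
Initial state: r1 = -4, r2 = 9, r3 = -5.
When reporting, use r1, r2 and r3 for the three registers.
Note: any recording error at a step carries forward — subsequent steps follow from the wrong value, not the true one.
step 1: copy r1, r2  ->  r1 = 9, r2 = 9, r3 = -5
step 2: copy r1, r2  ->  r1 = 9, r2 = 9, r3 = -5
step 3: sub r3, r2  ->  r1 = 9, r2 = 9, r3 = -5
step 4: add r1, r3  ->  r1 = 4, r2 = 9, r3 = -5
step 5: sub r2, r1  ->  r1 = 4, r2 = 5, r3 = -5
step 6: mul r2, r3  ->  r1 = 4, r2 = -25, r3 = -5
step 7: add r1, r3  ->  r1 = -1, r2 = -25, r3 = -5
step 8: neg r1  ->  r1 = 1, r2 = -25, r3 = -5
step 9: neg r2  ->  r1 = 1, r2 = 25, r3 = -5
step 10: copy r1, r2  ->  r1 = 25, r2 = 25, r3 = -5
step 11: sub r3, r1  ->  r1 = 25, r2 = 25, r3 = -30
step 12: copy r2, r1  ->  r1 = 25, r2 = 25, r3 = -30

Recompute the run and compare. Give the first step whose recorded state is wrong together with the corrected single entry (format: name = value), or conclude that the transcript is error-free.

step 3, r3 = -14

Step 1: r1 = 9 — consistent with the transcript.
Step 2: r1 = 9 — checks out.
Step 3: r3 = -5 - 9 = -14 — the recorded entry deviates here.
Step 3 is the first one off; corrected, r3 = -14.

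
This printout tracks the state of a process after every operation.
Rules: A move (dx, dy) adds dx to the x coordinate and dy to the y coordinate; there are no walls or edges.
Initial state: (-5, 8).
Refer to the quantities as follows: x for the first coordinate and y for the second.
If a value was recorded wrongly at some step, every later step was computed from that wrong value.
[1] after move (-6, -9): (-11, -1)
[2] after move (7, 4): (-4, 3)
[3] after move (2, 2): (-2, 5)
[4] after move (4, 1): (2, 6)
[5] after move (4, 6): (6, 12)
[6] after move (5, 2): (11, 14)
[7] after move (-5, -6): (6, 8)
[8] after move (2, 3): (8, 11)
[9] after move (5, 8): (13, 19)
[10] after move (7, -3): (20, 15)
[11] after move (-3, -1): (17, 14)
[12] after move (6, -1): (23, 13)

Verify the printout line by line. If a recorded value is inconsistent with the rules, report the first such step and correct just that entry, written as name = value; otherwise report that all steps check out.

step 10, y = 16

1. x = -5 + (-6) = -11, y = 8 + (-9) = -1 (agrees with the printout)
2. x = -11 + (7) = -4, y = -1 + (4) = 3 (same as recorded)
3. x = -4 + (2) = -2, y = 3 + (2) = 5 (verified)
4. x = -2 + (4) = 2, y = 5 + (1) = 6 (no discrepancy)
5. x = 2 + (4) = 6, y = 6 + (6) = 12 (consistent with the printout)
6. x = 6 + (5) = 11, y = 12 + (2) = 14 (verified)
7. x = 11 + (-5) = 6, y = 14 + (-6) = 8 (same as recorded)
8. x = 6 + (2) = 8, y = 8 + (3) = 11 (same as recorded)
9. x = 8 + (5) = 13, y = 11 + (8) = 19 (agrees with the printout)
10. x = 13 + (7) = 20, y = 19 + (-3) = 16 (the printout has a different value)
Conclusion: step 10 carries the first error; the entry should be y = 16.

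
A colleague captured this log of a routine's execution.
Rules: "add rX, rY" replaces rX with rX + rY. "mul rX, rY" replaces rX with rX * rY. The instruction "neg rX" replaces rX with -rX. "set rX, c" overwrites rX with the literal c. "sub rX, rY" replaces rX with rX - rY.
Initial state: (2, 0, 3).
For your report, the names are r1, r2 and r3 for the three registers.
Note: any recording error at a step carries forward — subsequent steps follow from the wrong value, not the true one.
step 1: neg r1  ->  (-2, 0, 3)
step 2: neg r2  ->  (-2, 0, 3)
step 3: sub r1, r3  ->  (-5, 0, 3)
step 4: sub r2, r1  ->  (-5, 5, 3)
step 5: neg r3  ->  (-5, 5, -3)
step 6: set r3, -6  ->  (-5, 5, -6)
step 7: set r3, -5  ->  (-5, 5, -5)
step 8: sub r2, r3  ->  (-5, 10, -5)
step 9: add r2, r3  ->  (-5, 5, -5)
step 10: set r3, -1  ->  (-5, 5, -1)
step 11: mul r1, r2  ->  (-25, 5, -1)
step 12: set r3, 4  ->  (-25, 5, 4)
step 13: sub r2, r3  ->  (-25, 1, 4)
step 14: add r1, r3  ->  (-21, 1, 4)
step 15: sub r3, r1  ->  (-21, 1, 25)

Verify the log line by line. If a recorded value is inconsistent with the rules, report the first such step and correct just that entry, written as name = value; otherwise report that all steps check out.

no error

Step 1: r1 = -(2) = -2 — matches.
Step 2: r2 = -(0) = 0 — exactly as logged.
Step 3: r1 = -2 - 3 = -5 — consistent with the log.
Step 4: r2 = 0 - -5 = 5 — matches.
Step 5: r3 = -(3) = -3 — exactly as logged.
Step 6: r3 = -6 — confirmed correct.
Step 7: r3 = -5 — matches.
Step 8: r2 = 5 - -5 = 10 — verified.
Step 9: r2 = 10 + -5 = 5 — verified.
Step 10: r3 = -1 — confirmed correct.
Step 11: r1 = -5 * 5 = -25 — verified.
Step 12: r3 = 4 — same as recorded.
Step 13: r2 = 5 - 4 = 1 — exactly as logged.
Step 14: r1 = -25 + 4 = -21 — in agreement.
Step 15: r3 = 4 - -21 = 25 — matches.
The whole run recomputes cleanly — no discrepancies.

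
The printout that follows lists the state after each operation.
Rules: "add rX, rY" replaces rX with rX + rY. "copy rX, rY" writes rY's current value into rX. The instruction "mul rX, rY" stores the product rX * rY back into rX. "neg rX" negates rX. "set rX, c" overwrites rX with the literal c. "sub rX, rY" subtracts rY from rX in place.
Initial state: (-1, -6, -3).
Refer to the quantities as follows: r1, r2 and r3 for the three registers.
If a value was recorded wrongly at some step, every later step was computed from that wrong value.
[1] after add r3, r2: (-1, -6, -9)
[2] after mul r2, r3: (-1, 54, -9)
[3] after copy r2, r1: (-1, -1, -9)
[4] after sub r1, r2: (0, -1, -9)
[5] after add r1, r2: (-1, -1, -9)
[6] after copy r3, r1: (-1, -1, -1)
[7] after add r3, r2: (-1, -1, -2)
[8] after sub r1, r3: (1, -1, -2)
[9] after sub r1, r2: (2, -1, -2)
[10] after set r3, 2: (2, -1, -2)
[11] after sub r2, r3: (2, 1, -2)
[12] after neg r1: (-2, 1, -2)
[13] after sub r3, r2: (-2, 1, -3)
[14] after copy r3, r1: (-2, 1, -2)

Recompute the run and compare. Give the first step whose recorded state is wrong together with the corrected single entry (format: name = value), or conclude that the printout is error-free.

Recomputing the run from the initial state:
step 1: r1 = -1, r2 = -6, r3 = -9
step 2: r1 = -1, r2 = 54, r3 = -9
step 3: r1 = -1, r2 = -1, r3 = -9
step 4: r1 = 0, r2 = -1, r3 = -9
step 5: r1 = -1, r2 = -1, r3 = -9
step 6: r1 = -1, r2 = -1, r3 = -1
step 7: r1 = -1, r2 = -1, r3 = -2
step 8: r1 = 1, r2 = -1, r3 = -2
step 9: r1 = 2, r2 = -1, r3 = -2
step 10: r1 = 2, r2 = -1, r3 = 2
step 11: r1 = 2, r2 = -3, r3 = 2
step 12: r1 = -2, r2 = -3, r3 = 2
step 13: r1 = -2, r2 = -3, r3 = 5
step 14: r1 = -2, r2 = -3, r3 = -2
The first disagreement with the printout is at step 10, where the value should be r3 = 2.

step 10, r3 = 2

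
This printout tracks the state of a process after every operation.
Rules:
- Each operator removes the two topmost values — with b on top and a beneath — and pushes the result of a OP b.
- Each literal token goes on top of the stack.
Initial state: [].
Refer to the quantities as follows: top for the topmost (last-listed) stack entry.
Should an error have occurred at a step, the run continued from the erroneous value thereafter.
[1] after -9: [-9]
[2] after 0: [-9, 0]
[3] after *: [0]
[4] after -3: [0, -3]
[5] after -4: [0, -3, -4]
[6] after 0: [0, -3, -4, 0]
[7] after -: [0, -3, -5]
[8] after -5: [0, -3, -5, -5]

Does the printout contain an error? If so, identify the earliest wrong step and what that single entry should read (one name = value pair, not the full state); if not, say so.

1. push -9: top = -9 (checks out)
2. push 0: top = 0 (agrees with the printout)
3. -9 * 0 = 0 (confirmed correct)
4. push -3: top = -3 (confirmed correct)
5. push -4: top = -4 (matches)
6. push 0: top = 0 (exactly as logged)
7. -4 - 0 = -4 (the recorded entry deviates here)
That makes step 7 the first incorrect line — top = -4 is what it should show.

step 7, top = -4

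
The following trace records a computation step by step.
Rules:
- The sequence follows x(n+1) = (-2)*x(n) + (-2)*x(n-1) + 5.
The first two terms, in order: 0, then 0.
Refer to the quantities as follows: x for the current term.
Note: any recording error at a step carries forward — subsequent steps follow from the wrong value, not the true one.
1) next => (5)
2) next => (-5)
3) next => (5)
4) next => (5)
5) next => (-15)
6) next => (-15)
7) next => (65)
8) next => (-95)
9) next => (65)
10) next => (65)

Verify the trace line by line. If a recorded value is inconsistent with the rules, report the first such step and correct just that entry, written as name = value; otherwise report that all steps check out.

step 6, x = 25

1. x = -2*(0) + (-2)*(0) + (5) = 5 (agrees with the trace)
2. x = -2*(5) + (-2)*(0) + (5) = -5 (agrees with the trace)
3. x = -2*(-5) + (-2)*(5) + (5) = 5 (checks out)
4. x = -2*(5) + (-2)*(-5) + (5) = 5 (consistent with the trace)
5. x = -2*(5) + (-2)*(5) + (5) = -15 (same as recorded)
6. x = -2*(-15) + (-2)*(5) + (5) = 25 (a discrepancy with the trace)
Conclusion: step 6 carries the first error; the entry should be x = 25.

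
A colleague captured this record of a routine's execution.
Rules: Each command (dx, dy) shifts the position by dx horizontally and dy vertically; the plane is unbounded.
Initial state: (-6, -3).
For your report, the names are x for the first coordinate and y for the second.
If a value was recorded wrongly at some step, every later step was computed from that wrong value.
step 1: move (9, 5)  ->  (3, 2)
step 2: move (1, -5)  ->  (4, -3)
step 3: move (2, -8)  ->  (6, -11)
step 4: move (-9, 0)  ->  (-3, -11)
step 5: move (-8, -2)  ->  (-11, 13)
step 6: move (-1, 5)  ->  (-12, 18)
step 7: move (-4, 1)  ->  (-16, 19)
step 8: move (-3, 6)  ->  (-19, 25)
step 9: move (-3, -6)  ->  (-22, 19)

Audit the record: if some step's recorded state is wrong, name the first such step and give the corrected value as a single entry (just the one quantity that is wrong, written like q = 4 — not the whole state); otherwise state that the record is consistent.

Recomputing the run from the initial state:
step 1: x = 3, y = 2
step 2: x = 4, y = -3
step 3: x = 6, y = -11
step 4: x = -3, y = -11
step 5: x = -11, y = -13
step 6: x = -12, y = -8
step 7: x = -16, y = -7
step 8: x = -19, y = -1
step 9: x = -22, y = -7
The first disagreement with the record is at step 5, where the value should be y = -13.

step 5, y = -13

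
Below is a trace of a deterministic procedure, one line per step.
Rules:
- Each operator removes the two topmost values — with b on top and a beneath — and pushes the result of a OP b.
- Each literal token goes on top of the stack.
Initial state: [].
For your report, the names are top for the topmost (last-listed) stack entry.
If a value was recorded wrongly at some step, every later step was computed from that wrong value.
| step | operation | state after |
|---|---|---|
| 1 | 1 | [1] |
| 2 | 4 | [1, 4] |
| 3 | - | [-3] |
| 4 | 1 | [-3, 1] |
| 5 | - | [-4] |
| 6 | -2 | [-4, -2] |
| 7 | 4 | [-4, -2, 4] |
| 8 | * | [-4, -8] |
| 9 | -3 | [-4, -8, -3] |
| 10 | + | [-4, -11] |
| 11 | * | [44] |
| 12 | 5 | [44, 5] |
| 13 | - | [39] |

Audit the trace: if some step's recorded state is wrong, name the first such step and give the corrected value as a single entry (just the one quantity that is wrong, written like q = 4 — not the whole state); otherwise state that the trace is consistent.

no error

1. push 1: top = 1 (matches)
2. push 4: top = 4 (exactly as logged)
3. 1 - 4 = -3 (agrees with the trace)
4. push 1: top = 1 (verified)
5. -3 - 1 = -4 (consistent with the trace)
6. push -2: top = -2 (checks out)
7. push 4: top = 4 (confirmed correct)
8. -2 * 4 = -8 (consistent with the trace)
9. push -3: top = -3 (confirmed correct)
10. -8 + -3 = -11 (no discrepancy)
11. -4 * -11 = 44 (checks out)
12. push 5: top = 5 (no discrepancy)
13. 44 - 5 = 39 (same as recorded)
Each recorded entry agrees with the recomputation.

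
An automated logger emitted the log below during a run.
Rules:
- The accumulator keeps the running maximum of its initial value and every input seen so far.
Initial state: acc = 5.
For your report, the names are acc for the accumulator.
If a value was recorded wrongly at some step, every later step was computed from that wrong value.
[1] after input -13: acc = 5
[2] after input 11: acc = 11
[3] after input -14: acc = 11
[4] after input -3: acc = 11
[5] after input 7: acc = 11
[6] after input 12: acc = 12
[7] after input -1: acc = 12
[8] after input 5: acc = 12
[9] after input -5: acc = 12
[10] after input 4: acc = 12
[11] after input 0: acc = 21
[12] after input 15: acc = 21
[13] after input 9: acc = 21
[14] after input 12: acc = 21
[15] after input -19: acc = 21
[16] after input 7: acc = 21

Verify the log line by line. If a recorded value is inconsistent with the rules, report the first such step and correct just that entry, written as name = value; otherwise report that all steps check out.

step 11, acc = 12

Recomputing the run from the initial state:
step 1: acc = 5
step 2: acc = 11
step 3: acc = 11
step 4: acc = 11
step 5: acc = 11
step 6: acc = 12
step 7: acc = 12
step 8: acc = 12
step 9: acc = 12
step 10: acc = 12
step 11: acc = 12
step 12: acc = 15
step 13: acc = 15
step 14: acc = 15
step 15: acc = 15
step 16: acc = 15
The first disagreement with the log is at step 11, where the value should be acc = 12.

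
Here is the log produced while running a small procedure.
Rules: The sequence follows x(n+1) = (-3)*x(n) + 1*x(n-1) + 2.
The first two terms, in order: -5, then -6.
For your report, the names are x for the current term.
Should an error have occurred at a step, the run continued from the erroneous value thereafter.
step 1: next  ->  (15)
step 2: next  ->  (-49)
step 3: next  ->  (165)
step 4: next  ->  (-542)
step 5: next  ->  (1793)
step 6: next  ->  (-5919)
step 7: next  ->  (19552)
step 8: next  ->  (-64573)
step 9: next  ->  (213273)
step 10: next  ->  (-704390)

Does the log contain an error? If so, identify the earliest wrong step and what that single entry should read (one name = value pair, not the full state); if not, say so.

1. x = -3*(-6) + (1)*(-5) + (2) = 15 (confirmed correct)
2. x = -3*(15) + (1)*(-6) + (2) = -49 (exactly as logged)
3. x = -3*(-49) + (1)*(15) + (2) = 164 (first mismatch against the log)
The earliest wrong entry is at step 3: it should read x = 164.

step 3, x = 164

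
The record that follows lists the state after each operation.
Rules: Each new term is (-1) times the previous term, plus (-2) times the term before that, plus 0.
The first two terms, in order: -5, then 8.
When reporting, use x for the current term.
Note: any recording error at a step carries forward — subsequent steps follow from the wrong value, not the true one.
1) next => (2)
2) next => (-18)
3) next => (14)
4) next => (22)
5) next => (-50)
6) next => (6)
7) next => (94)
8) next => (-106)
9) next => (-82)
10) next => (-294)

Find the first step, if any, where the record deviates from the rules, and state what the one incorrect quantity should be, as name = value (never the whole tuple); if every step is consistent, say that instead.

Recomputing the run from the initial state:
step 1: x = 2
step 2: x = -18
step 3: x = 14
step 4: x = 22
step 5: x = -50
step 6: x = 6
step 7: x = 94
step 8: x = -106
step 9: x = -82
step 10: x = 294
The first disagreement with the record is at step 10, where the value should be x = 294.

step 10, x = 294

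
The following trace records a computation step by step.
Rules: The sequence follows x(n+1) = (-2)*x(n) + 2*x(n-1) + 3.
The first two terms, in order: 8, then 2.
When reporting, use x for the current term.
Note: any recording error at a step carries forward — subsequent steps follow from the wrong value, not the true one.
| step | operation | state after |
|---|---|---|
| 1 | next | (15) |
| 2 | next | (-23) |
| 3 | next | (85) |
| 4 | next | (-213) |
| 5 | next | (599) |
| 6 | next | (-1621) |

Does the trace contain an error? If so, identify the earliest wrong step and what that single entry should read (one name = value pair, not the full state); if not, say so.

step 3, x = 79

Recomputing the run from the initial state:
step 1: x = 15
step 2: x = -23
step 3: x = 79
step 4: x = -201
step 5: x = 563
step 6: x = -1525
The first disagreement with the trace is at step 3, where the value should be x = 79.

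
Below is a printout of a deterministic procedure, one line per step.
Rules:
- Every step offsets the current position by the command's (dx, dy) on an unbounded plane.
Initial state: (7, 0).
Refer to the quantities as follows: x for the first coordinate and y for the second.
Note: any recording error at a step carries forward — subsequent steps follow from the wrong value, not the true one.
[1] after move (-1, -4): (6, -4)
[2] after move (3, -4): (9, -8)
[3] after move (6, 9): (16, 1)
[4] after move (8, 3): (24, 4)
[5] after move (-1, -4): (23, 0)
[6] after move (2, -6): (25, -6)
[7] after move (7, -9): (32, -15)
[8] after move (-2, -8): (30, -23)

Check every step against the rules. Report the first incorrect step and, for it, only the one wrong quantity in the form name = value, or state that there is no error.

Step 1: x = 7 + (-1) = 6, y = 0 + (-4) = -4 — checks out.
Step 2: x = 6 + (3) = 9, y = -4 + (-4) = -8 — matches.
Step 3: x = 9 + (6) = 15, y = -8 + (9) = 1 — the entry is off here.
The earliest wrong entry is at step 3: it should read x = 15.

step 3, x = 15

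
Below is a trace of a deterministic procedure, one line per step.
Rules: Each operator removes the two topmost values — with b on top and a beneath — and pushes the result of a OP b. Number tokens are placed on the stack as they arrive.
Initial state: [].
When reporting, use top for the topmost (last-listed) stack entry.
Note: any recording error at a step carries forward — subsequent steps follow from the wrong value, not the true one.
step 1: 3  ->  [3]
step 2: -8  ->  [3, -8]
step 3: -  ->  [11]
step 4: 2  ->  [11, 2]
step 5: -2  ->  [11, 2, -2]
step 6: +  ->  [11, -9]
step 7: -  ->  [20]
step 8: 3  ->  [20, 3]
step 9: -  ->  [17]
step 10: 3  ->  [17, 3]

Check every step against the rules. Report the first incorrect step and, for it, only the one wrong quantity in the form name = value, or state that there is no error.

step 6, top = 0

Recomputing the run from the initial state:
step 1: [3]
step 2: [3, -8]
step 3: [11]
step 4: [11, 2]
step 5: [11, 2, -2]
step 6: [11, 0]
step 7: [11]
step 8: [11, 3]
step 9: [8]
step 10: [8, 3]
The first disagreement with the trace is at step 6, where the value should be top = 0.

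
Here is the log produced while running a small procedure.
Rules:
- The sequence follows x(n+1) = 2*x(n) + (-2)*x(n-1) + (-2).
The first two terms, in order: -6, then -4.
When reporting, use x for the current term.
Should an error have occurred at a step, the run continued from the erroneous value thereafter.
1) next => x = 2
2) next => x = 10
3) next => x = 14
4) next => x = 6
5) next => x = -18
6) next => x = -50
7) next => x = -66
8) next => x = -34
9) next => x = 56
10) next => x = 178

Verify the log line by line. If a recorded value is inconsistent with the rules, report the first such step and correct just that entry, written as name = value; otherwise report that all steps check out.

1. x = 2*(-4) + (-2)*(-6) + (-2) = 2 (checks out)
2. x = 2*(2) + (-2)*(-4) + (-2) = 10 (confirmed correct)
3. x = 2*(10) + (-2)*(2) + (-2) = 14 (agrees with the log)
4. x = 2*(14) + (-2)*(10) + (-2) = 6 (matches)
5. x = 2*(6) + (-2)*(14) + (-2) = -18 (exactly as logged)
6. x = 2*(-18) + (-2)*(6) + (-2) = -50 (agrees with the log)
7. x = 2*(-50) + (-2)*(-18) + (-2) = -66 (consistent with the log)
8. x = 2*(-66) + (-2)*(-50) + (-2) = -34 (confirmed correct)
9. x = 2*(-34) + (-2)*(-66) + (-2) = 62 (the log has a different value)
That makes step 9 the first incorrect line — x = 62 is what it should show.

step 9, x = 62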